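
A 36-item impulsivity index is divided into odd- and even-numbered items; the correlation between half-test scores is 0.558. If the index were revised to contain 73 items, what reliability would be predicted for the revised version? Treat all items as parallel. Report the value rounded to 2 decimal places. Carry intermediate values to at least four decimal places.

0.84

Full-test reliability from the split-half r: r_full = 2(0.558)/(1 + 0.558) = 0.7163
Length factor from 36 to 73 items: n = 73/36 = 2.0278
r_new = n·r_full / (1 + (n − 1)·r_full) = 1.4525 / 1.7362 ≈ 0.8366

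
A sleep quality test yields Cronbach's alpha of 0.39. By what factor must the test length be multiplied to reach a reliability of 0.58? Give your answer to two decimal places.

2.16

Invert Spearman-Brown to solve for n:
n = r*(1 − r) / [ r (1 − r*) ]
n = 0.58 × (1 − 0.39) / [ 0.39 × (1 − 0.58) ]
n = 0.3538 / 0.1638 ≈ 2.1600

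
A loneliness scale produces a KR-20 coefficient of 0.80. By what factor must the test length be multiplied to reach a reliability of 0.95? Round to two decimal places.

n = 0.95(1 − 0.80) / [0.80(1 − 0.95)]
n = 0.1900 / 0.0400 ≈ 4.7500

4.75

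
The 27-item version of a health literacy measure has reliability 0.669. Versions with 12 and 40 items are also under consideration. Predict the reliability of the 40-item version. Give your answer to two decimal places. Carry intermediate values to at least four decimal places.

0.75

The 12-item form is not needed; work directly from the 27-item form with n = 40/27 = 1.4815.
r_{40} = n·r / (1 + (n − 1)·r) = 0.9911 / 1.3221 ≈ 0.7496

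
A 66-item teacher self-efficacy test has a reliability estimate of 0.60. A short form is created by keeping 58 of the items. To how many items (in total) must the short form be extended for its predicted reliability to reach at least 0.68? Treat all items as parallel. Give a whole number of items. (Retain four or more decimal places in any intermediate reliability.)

94

Short-form reliability: n = 58/66 = 0.8788; r_58 = n·r/(1+(n−1)r) ≈ 0.5686
Length factor from the short form to reach 0.68: n' = 0.68(1 − 0.5686) / [0.5686(1 − 0.68)] ≈ 1.6122
Total items = 1.6122 × 58 = 93.51, rounded up to 94.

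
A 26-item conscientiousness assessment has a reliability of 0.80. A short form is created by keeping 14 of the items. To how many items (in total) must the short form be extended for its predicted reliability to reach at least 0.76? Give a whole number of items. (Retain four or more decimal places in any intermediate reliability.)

21

First, r for the 14-item form: n = 14/26 = 0.5385, so r_14 = 0.5385·0.80/(1 + (0.5385 − 1)·0.80) = 0.6829
Then solve for n' with r_old = 0.6829, r_target = 0.76: n' = 0.76(1 − 0.6829)/[0.6829(1 − 0.76)] = 1.4704
Total items = 1.4704 × 14 = 20.59, rounded up to 21.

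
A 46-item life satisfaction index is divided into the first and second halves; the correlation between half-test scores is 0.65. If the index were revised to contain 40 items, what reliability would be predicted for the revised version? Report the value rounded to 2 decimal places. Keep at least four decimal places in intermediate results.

Spearman-Brown correction (n = 2): r_full = 2·0.65/(1 + 0.65) = 0.7879
Length factor from 46 to 40 items: n = 40/46 = 0.8696
r_new = n·r_full / (1 + (n − 1)·r_full) = 0.6852 / 0.8973 ≈ 0.7636

0.76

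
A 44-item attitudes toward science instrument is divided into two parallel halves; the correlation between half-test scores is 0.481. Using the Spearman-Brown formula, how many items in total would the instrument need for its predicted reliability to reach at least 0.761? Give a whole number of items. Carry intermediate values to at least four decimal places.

Corrected full-test reliability: r_full = 2 × 0.481 / (1 + 0.481) ≈ 0.6496
n = r_tgt(1 − r_full) / [r_full(1 − r_tgt)] = 0.761 × 0.3504 / (0.6496 × 0.239) ≈ 1.7175
Required items = 1.7175 × 44 = 75.57, so 76 items.

76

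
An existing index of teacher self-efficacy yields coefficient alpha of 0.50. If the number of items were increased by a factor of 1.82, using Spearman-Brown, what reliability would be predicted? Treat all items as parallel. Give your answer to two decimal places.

r_new = 1.82·0.50 / [1 + (1.82 − 1)·0.50]
     = 0.9100 / 1.4100 = 0.6454

0.65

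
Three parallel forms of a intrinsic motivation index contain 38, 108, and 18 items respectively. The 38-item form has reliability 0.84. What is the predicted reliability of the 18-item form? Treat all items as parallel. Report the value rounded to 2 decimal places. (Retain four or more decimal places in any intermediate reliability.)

0.71

The 108-item form is not needed; work directly from the 38-item form with n = 18/38 = 0.4737.
r_{18} = n·r / (1 + (n − 1)·r) = 0.3979 / 0.5579 ≈ 0.7132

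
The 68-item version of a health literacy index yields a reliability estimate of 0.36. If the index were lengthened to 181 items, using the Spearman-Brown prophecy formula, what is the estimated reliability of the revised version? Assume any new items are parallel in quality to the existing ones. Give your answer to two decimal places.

0.60

Length ratio n = 181/68 = 2.6618
r_new = (2.6618 × 0.36) / (1 + (2.6618 − 1) × 0.36)
     = 0.9582 / 1.5982 = 0.5995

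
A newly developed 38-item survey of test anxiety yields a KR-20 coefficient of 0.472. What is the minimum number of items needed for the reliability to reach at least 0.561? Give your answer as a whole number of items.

55

n = 0.561 × (1 − 0.472) / [ 0.472 × (1 − 0.561) ]
  = 0.296208 / 0.207208 = 1.4295
1.4295 × 38 = 54.32 → 55 items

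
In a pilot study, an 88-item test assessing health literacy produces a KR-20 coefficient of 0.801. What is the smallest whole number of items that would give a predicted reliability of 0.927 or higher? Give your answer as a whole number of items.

n = 0.927 × (1 − 0.801) / [ 0.801 × (1 − 0.927) ]
  = 0.184473 / 0.058473 = 3.1548
3.1548 × 88 = 277.62 → 278 items

278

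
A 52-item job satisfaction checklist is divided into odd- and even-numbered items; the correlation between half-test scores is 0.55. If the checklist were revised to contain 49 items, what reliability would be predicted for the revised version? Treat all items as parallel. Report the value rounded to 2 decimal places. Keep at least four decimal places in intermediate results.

0.70

First correct the split-half correlation to full-test reliability: r_full = 2 × 0.55 / (1 + 0.55) ≈ 0.7097
Length factor from 52 to 49 items: n = 49/52 = 0.9423
r_new = n·r_full / (1 + (n − 1)·r_full) = 0.6688 / 0.9591 ≈ 0.6973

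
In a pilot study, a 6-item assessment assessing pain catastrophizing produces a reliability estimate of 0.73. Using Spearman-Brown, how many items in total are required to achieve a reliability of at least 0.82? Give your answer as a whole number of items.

11

Spearman-Brown solved for the length factor n:
n = r*(1 − r) / [ r (1 − r*) ]
n = [0.82 × 0.27] / [0.73 × 0.18]
  = 0.2214 / 0.1314 = 1.6849
1.6849 × 6 = 10.11 → 11 items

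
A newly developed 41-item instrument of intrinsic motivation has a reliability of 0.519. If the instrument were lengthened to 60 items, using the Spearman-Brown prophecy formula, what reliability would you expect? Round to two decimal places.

0.61

Length ratio n = 60/41 = 1.4634
Spearman-Brown: r_new = n·r / (1 + (n − 1)·r)
r_new = 1.4634·0.519 / [1 + (1.4634 − 1)·0.519]
r_new = 0.7595 / 1.2405 ≈ 0.6123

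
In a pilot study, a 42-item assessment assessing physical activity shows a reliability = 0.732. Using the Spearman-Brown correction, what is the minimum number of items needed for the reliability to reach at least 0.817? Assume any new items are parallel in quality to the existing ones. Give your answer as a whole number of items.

69

n = [0.817 × 0.268] / [0.732 × 0.183]
  = 0.218956 / 0.133956 = 1.6345
Items needed = n × 42 = 1.6345 × 42 ≈ 68.65 → round up to 69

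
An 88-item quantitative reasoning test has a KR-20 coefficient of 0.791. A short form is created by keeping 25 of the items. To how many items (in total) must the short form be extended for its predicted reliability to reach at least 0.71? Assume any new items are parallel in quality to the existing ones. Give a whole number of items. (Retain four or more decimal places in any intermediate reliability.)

57

Short-form reliability: n = 25/88 = 0.2841; r_25 = n·r/(1+(n−1)r) ≈ 0.5181
Length factor from the short form to reach 0.71: n' = 0.71(1 − 0.5181) / [0.5181(1 − 0.71)] ≈ 2.2772
Total items = 2.2772 × 25 = 56.93, rounded up to 57.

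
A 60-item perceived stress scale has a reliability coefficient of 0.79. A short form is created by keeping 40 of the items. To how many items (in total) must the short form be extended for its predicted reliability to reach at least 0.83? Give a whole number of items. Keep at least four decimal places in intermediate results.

First, r for the 40-item form: n = 40/60 = 0.6667, so r_40 = 0.6667·0.79/(1 + (0.6667 − 1)·0.79) = 0.7149
Then solve for n' with r_old = 0.7149, r_target = 0.83: n' = 0.83(1 − 0.7149)/[0.7149(1 − 0.83)] = 1.9471
Items = 1.9471 × 40 ≈ 77.88 → 78

78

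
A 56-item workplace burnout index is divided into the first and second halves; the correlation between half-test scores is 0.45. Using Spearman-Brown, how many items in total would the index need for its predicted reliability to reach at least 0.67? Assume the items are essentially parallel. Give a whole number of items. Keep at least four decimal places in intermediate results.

70

r_full = 2(0.45)/(1 + 0.45) = 0.6207
n = r_tgt(1 − r_full) / [r_full(1 − r_tgt)] = 0.67 × 0.3793 / (0.6207 × 0.33) ≈ 1.2407
Required items = 1.2407 × 56 = 69.48, so 70 items.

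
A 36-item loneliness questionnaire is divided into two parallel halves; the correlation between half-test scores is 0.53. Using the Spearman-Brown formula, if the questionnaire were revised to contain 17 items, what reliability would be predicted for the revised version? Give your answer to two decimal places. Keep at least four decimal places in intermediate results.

0.52

Spearman-Brown correction (n = 2): r_full = 2·0.53/(1 + 0.53) = 0.6928
Then adjust to 17 items: n = 17/36 = 0.4722
r_new = n·r_full / (1 + (n − 1)·r_full) = 0.3271 / 0.6343 ≈ 0.5157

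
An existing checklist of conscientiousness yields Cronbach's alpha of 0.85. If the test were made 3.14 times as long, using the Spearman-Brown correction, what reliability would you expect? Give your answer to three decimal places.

Apply the Spearman-Brown prophecy formula, r' = nr / [1 + (n − 1)r]:
r_new = (3.14 × 0.85) / (1 + (3.14 − 1) × 0.85)
r_new = 2.6690 / 2.8190 ≈ 0.9468

0.947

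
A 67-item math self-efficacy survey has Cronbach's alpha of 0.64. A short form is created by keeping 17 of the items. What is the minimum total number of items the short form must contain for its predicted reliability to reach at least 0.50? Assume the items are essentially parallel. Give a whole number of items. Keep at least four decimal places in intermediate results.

38

Short-form reliability: n = 17/67 = 0.2537; r_17 = n·r/(1+(n−1)r) ≈ 0.3108
Then solve for n' with r_old = 0.3108, r_target = 0.50: n' = 0.50(1 − 0.3108)/[0.3108(1 − 0.50)] = 2.2175
Items = 2.2175 × 17 ≈ 37.70 → 38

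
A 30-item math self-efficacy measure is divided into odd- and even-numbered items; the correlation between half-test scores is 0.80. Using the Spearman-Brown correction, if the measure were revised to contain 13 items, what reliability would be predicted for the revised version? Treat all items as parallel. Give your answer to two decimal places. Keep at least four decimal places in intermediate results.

Spearman-Brown correction (n = 2): r_full = 2·0.80/(1 + 0.80) = 0.8889
Length factor from 30 to 13 items: n = 13/30 = 0.4333
r_new = n·r_full / (1 + (n − 1)·r_full) = 0.3852 / 0.4963 ≈ 0.7761

0.78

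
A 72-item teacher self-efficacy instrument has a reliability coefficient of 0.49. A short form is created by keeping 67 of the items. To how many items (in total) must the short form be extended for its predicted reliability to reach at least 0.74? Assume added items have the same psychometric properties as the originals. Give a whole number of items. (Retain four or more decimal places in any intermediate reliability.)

214

First, r for the 67-item form: n = 67/72 = 0.9306, so r_67 = 0.9306·0.49/(1 + (0.9306 − 1)·0.49) = 0.4720
Length factor from the short form to reach 0.74: n' = 0.74(1 − 0.4720) / [0.4720(1 − 0.74)] ≈ 3.1838
Items = 3.1838 × 67 ≈ 213.31 → 214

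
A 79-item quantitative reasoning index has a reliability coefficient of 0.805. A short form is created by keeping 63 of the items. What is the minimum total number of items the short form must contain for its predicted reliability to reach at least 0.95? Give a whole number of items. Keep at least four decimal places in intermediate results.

First, r for the 63-item form: n = 63/79 = 0.7975, so r_63 = 0.7975·0.805/(1 + (0.7975 − 1)·0.805) = 0.7670
Then solve for n' with r_old = 0.7670, r_target = 0.95: n' = 0.95(1 − 0.7670)/[0.7670(1 − 0.95)] = 5.7718
Items = 5.7718 × 63 ≈ 363.62 → 364

364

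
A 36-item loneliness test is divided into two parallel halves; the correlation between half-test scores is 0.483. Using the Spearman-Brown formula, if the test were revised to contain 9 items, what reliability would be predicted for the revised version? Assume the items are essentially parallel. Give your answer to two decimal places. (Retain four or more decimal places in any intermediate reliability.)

Spearman-Brown correction (n = 2): r_full = 2·0.483/(1 + 0.483) = 0.6514
Length factor from 36 to 9 items: n = 9/36 = 0.2500
r_new = n·r_full / (1 + (n − 1)·r_full) = 0.1628 / 0.5114 ≈ 0.3183

0.32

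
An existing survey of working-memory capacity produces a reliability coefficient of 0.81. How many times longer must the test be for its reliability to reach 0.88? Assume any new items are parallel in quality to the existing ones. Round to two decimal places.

n = [0.88 × 0.19] / [0.81 × 0.12]
  = 0.1672 / 0.0972 = 1.7202

1.72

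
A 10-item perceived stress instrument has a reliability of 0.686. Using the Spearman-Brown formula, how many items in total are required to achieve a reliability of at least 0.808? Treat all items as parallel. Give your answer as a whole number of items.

20

n = [0.808 × 0.314] / [0.686 × 0.192]
  = 0.253712 / 0.131712 = 1.9263
1.9263 × 10 = 19.26 → 20 items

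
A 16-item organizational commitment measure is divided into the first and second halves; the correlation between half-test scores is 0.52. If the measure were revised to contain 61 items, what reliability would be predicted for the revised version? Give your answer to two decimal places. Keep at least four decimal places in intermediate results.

Full-test reliability from the split-half r: r_full = 2(0.52)/(1 + 0.52) = 0.6842
Length factor from 16 to 61 items: n = 61/16 = 3.8125
r_new = n·r_full / (1 + (n − 1)·r_full) = 2.6085 / 2.9243 ≈ 0.8920

0.89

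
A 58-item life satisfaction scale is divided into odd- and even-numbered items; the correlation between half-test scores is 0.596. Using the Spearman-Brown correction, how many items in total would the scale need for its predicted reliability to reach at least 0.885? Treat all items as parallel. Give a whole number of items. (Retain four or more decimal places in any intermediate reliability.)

152

Corrected full-test reliability: r_full = 2 × 0.596 / (1 + 0.596) ≈ 0.7469
Solve Spearman-Brown for n: n = 0.885(1 − 0.7469) / [0.7469(1 − 0.885)] = 2.6078
Required items = 2.6078 × 58 = 151.25, so 152 items.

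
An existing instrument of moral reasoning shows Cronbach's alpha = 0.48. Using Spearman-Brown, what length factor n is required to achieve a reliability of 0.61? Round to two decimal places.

1.69

Invert Spearman-Brown to solve for n:
n = r_target (1 − r_old) / [ r_old (1 − r_target) ]
n = 0.61 × (1 − 0.48) / [ 0.48 × (1 − 0.61) ]
  = 0.3172 / 0.1872 = 1.6944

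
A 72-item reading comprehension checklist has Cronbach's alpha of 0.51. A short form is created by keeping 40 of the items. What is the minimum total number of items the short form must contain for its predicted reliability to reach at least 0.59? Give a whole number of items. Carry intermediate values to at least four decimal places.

First, r for the 40-item form: n = 40/72 = 0.5556, so r_40 = 0.5556·0.51/(1 + (0.5556 − 1)·0.51) = 0.3664
Length factor from the short form to reach 0.59: n' = 0.59(1 − 0.3664) / [0.3664(1 − 0.59)] ≈ 2.4884
Items = 2.4884 × 40 ≈ 99.54 → 100

100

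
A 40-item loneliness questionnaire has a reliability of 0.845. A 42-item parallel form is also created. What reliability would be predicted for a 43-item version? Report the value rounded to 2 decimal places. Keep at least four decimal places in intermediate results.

0.85

Only the ratio of lengths matters: n = 43/40 = 1.0750
r_{43} = n·r / (1 + (n − 1)·r) = 0.9084 / 1.0634 ≈ 0.8542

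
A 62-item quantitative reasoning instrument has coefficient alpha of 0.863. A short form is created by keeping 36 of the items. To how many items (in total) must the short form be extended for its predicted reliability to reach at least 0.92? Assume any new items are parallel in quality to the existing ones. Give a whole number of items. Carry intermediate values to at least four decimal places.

First, r for the 36-item form: n = 36/62 = 0.5806, so r_36 = 0.5806·0.863/(1 + (0.5806 − 1)·0.863) = 0.7853
Then solve for n' with r_old = 0.7853, r_target = 0.92: n' = 0.92(1 − 0.7853)/[0.7853(1 − 0.92)] = 3.1441
Total items = 3.1441 × 36 = 113.19, rounded up to 114.

114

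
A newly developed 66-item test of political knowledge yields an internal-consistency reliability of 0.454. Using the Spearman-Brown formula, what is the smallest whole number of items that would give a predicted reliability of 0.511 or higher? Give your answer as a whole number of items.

n = 0.511 × (1 − 0.454) / [ 0.454 × (1 − 0.511) ]
  = 0.279006 / 0.222006 = 1.2567
So the test needs 1.2567 × 66 ≈ 82.94 items; rounding up, 83.

83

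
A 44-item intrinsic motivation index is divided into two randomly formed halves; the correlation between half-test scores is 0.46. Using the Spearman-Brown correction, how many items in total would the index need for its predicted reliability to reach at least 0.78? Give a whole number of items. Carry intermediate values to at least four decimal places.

92

Corrected full-test reliability: r_full = 2 × 0.46 / (1 + 0.46) ≈ 0.6301
Solve Spearman-Brown for n: n = 0.78(1 − 0.6301) / [0.6301(1 − 0.78)] = 2.0814
Items = 2.0814 × 44 ≈ 91.58 → 92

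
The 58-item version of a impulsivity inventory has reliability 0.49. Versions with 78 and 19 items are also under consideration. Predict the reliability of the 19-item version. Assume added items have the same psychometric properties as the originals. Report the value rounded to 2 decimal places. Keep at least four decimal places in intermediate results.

Only the ratio of lengths matters: n = 19/58 = 0.3276
r_{19} = n·r / (1 + (n − 1)·r) = 0.1605 / 0.6705 ≈ 0.2394

0.24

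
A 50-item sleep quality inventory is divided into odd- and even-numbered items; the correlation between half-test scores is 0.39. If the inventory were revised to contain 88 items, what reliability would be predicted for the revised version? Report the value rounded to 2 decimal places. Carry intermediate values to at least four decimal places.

0.69

Spearman-Brown correction (n = 2): r_full = 2·0.39/(1 + 0.39) = 0.5612
Then adjust to 88 items: n = 88/50 = 1.7600
r_new = n·r_full / (1 + (n − 1)·r_full) = 0.9877 / 1.4265 ≈ 0.6924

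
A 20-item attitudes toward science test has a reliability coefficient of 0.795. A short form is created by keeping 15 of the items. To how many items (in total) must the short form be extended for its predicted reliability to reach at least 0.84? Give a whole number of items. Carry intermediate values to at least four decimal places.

28

Short-form reliability: n = 15/20 = 0.7500; r_15 = n·r/(1+(n−1)r) ≈ 0.7441
Then solve for n' with r_old = 0.7441, r_target = 0.84: n' = 0.84(1 − 0.7441)/[0.7441(1 − 0.84)] = 1.8055
Total items = 1.8055 × 15 = 27.08, rounded up to 28.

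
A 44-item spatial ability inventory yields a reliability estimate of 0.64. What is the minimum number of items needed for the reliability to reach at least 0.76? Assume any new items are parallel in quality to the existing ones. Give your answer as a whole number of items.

79

Spearman-Brown solved for the length factor n:
n = r_target (1 − r_old) / [ r_old (1 − r_target) ]
n = [0.76 × 0.36] / [0.64 × 0.24]
n = 0.2736 / 0.1536 ≈ 1.7813
Items needed = n × 44 = 1.7813 × 44 ≈ 78.38 → round up to 79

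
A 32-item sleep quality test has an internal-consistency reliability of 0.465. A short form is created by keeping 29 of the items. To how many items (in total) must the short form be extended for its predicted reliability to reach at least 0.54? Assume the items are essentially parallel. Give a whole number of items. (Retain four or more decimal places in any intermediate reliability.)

First, r for the 29-item form: n = 29/32 = 0.9062, so r_29 = 0.9062·0.465/(1 + (0.9062 − 1)·0.465) = 0.4406
Length factor from the short form to reach 0.54: n' = 0.54(1 − 0.4406) / [0.4406(1 − 0.54)] ≈ 1.4904
Total items = 1.4904 × 29 = 43.22, rounded up to 44.

44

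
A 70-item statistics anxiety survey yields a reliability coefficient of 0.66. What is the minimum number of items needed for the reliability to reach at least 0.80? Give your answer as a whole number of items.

n = 0.80(1 − 0.66) / [0.66(1 − 0.80)]
  = 0.2720 / 0.1320 = 2.0606
Items needed = n × 70 = 2.0606 × 70 ≈ 144.24 → round up to 145

145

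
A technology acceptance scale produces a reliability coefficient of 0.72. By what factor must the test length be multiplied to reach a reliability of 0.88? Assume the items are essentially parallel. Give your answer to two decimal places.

n = [0.88 × 0.28] / [0.72 × 0.12]
n = 0.2464 / 0.0864 ≈ 2.8519

2.85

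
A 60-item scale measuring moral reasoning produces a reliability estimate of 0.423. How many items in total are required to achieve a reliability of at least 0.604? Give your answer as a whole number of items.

125

Rearranging the Spearman-Brown formula for n,
n = r*(1 − r) / [ r (1 − r*) ]
n = [0.604 × 0.577] / [0.423 × 0.396]
  = 0.348508 / 0.167508 = 2.0805
Items needed = n × 60 = 2.0805 × 60 ≈ 124.83 → round up to 125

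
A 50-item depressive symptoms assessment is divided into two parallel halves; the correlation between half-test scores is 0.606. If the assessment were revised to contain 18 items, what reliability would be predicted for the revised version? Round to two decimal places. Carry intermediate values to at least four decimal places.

Full-test reliability from the split-half r: r_full = 2(0.606)/(1 + 0.606) = 0.7547
Length factor from 50 to 18 items: n = 18/50 = 0.3600
r_new = n·r_full / (1 + (n − 1)·r_full) = 0.2717 / 0.5170 ≈ 0.5255

0.53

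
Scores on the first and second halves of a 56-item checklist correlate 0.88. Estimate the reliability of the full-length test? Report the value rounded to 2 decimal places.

Each half is half the length of the full test, so the full test is n = 2 times a half.
r_full = 2(0.88) / (1 + 0.88)
       = 1.7600 / 1.8800 = 0.9362

0.94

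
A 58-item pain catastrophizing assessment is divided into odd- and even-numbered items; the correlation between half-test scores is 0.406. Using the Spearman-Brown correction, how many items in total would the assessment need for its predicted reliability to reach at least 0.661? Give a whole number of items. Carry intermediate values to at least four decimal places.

83

r_full = 2(0.406)/(1 + 0.406) = 0.5775
Solve Spearman-Brown for n: n = 0.661(1 − 0.5775) / [0.5775(1 − 0.661)] = 1.4265
Required items = 1.4265 × 58 = 82.74, so 83 items.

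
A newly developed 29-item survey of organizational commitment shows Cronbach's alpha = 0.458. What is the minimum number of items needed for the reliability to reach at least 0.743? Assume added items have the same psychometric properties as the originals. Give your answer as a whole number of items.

n = 0.743(1 − 0.458) / [0.458(1 − 0.743)]
n = 0.402706 / 0.117706 ≈ 3.4213
Items needed = n × 29 = 3.4213 × 29 ≈ 99.22 → round up to 100

100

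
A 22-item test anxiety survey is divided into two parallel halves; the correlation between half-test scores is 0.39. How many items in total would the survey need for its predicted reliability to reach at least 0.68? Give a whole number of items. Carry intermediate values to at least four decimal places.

Corrected full-test reliability: r_full = 2 × 0.39 / (1 + 0.39) ≈ 0.5612
Solve Spearman-Brown for n: n = 0.68(1 − 0.5612) / [0.5612(1 − 0.68)] = 1.6615
Items = 1.6615 × 22 ≈ 36.55 → 37

37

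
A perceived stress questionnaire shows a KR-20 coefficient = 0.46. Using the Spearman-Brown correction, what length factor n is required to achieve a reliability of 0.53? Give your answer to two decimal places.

1.32

Spearman-Brown solved for the length factor n:
n = r_target (1 − r_old) / [ r_old (1 − r_target) ]
n = 0.53 × (1 − 0.46) / [ 0.46 × (1 − 0.53) ]
  = 0.2862 / 0.2162 = 1.3238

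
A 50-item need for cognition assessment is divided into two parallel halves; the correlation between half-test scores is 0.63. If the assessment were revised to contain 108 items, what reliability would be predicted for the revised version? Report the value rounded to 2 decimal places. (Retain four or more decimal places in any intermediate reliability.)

Spearman-Brown correction (n = 2): r_full = 2·0.63/(1 + 0.63) = 0.7730
Then adjust to 108 items: n = 108/50 = 2.1600
r_new = n·r_full / (1 + (n − 1)·r_full) = 1.6697 / 1.8967 ≈ 0.8803

0.88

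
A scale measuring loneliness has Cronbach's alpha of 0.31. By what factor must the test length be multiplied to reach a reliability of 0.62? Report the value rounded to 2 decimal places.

n = 0.62(1 − 0.31) / [0.31(1 − 0.62)]
  = 0.4278 / 0.1178 = 3.6316

3.63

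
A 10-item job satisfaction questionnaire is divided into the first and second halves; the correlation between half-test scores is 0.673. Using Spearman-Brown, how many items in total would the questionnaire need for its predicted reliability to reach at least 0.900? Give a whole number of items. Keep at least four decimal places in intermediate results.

r_full = 2(0.673)/(1 + 0.673) = 0.8045
n = r_tgt(1 − r_full) / [r_full(1 − r_tgt)] = 0.900 × 0.1955 / (0.8045 × 0.100) ≈ 2.1871
Required items = 2.1871 × 10 = 21.87, so 22 items.

22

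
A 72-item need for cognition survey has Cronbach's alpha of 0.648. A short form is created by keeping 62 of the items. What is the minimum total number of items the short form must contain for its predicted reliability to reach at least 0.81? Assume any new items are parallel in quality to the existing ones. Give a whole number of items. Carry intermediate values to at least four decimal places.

Short-form reliability: n = 62/72 = 0.8611; r_62 = n·r/(1+(n−1)r) ≈ 0.6132
Then solve for n' with r_old = 0.6132, r_target = 0.81: n' = 0.81(1 − 0.6132)/[0.6132(1 − 0.81)] = 2.6892
Items = 2.6892 × 62 ≈ 166.73 → 167

167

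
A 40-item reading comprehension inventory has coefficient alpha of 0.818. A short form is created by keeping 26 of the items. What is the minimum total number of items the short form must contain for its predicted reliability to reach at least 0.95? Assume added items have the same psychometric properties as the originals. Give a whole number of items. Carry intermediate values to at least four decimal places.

170

First, r for the 26-item form: n = 26/40 = 0.6500, so r_26 = 0.6500·0.818/(1 + (0.6500 − 1)·0.818) = 0.7450
Length factor from the short form to reach 0.95: n' = 0.95(1 − 0.7450) / [0.7450(1 − 0.95)] ≈ 6.5034
Total items = 6.5034 × 26 = 169.09, rounded up to 170.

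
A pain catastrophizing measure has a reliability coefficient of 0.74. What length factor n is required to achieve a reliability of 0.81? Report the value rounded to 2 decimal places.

Spearman-Brown solved for the length factor n:
n = r_target (1 − r_old) / [ r_old (1 − r_target) ]
n = 0.81(1 − 0.74) / [0.74(1 − 0.81)]
n = 0.2106 / 0.1406 ≈ 1.4979

1.50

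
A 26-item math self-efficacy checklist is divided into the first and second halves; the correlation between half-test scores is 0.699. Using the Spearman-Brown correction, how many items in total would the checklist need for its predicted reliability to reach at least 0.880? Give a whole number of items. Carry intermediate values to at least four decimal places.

r_full = 2(0.699)/(1 + 0.699) = 0.8228
Solve Spearman-Brown for n: n = 0.880(1 − 0.8228) / [0.8228(1 − 0.880)] = 1.5793
Required items = 1.5793 × 26 = 41.06, so 42 items.

42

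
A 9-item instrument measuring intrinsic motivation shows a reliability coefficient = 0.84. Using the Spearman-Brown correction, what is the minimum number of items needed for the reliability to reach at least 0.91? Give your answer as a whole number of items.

Rearranging the Spearman-Brown formula for n,
n = r*(1 − r) / [ r (1 − r*) ]
n = 0.91 × (1 − 0.84) / [ 0.84 × (1 − 0.91) ]
n = 0.1456 / 0.0756 ≈ 1.9259
1.9259 × 9 = 17.33 → 18 items

18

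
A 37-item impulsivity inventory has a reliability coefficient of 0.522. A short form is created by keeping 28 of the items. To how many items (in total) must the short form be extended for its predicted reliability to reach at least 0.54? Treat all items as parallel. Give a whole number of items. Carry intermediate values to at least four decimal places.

Short-form reliability: n = 28/37 = 0.7568; r_28 = n·r/(1+(n−1)r) ≈ 0.4525
Then solve for n' with r_old = 0.4525, r_target = 0.54: n' = 0.54(1 − 0.4525)/[0.4525(1 − 0.54)] = 1.4204
Items = 1.4204 × 28 ≈ 39.77 → 40

40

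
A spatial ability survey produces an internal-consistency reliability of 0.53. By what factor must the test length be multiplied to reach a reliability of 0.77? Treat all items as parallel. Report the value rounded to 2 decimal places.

2.97

n = [0.77 × 0.47] / [0.53 × 0.23]
  = 0.3619 / 0.1219 = 2.9688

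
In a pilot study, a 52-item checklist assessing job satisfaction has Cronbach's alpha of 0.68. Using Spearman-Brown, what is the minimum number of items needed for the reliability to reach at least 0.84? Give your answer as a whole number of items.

129

Spearman-Brown solved for the length factor n:
n = r*(1 − r) / [ r (1 − r*) ]
n = 0.84(1 − 0.68) / [0.68(1 − 0.84)]
n = 0.2688 / 0.1088 ≈ 2.4706
So the test needs 2.4706 × 52 ≈ 128.47 items; rounding up, 129.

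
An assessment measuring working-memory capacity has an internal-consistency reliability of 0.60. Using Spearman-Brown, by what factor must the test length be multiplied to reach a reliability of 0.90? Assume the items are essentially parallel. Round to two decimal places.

n = 0.90 × (1 − 0.60) / [ 0.60 × (1 − 0.90) ]
  = 0.3600 / 0.0600 = 6.0000

6.00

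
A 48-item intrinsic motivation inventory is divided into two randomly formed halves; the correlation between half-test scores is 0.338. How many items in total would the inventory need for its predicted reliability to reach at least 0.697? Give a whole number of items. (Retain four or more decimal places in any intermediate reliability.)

Corrected full-test reliability: r_full = 2 × 0.338 / (1 + 0.338) ≈ 0.5052
n = r_tgt(1 − r_full) / [r_full(1 − r_tgt)] = 0.697 × 0.4948 / (0.5052 × 0.303) ≈ 2.2530
Required items = 2.2530 × 48 = 108.14, so 109 items.

109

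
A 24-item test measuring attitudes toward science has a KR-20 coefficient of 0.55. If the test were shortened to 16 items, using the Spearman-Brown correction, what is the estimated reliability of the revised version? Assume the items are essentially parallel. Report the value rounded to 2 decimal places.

0.45

n = 16/24 = 0.6667
r_new = (0.6667 × 0.55) / (1 + (0.6667 − 1) × 0.55)
     = 0.3667 / 0.8167 = 0.4490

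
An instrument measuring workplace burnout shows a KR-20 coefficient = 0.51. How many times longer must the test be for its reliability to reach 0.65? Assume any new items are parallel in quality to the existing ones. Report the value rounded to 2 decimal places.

Invert Spearman-Brown to solve for n:
n = r_target (1 − r_old) / [ r_old (1 − r_target) ]
n = 0.65 × (1 − 0.51) / [ 0.51 × (1 − 0.65) ]
n = 0.3185 / 0.1785 ≈ 1.7843

1.78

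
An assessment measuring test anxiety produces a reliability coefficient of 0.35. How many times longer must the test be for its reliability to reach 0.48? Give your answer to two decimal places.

1.71

Invert Spearman-Brown to solve for n:
n = r*(1 − r) / [ r (1 − r*) ]
n = [0.48 × 0.65] / [0.35 × 0.52]
  = 0.3120 / 0.1820 = 1.7143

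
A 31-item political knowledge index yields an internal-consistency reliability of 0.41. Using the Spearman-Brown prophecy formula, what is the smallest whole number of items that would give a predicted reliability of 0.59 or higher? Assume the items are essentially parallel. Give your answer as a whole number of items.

65

n = 0.59 × (1 − 0.41) / [ 0.41 × (1 − 0.59) ]
  = 0.3481 / 0.1681 = 2.0708
2.0708 × 31 = 64.19 → 65 items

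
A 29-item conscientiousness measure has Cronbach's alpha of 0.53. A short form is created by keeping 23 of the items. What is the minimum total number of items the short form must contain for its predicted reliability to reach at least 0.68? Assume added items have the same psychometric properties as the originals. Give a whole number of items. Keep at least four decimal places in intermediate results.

Short-form reliability: n = 23/29 = 0.7931; r_23 = n·r/(1+(n−1)r) ≈ 0.4721
Then solve for n' with r_old = 0.4721, r_target = 0.68: n' = 0.68(1 − 0.4721)/[0.4721(1 − 0.68)] = 2.3762
Items = 2.3762 × 23 ≈ 54.65 → 55

55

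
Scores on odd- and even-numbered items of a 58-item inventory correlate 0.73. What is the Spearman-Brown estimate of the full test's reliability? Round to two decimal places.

Each half is half the length of the full test, so the full test is n = 2 times a half.
r_full = 2(0.73) / (1 + 0.73)
       = 1.4600 / 1.7300 = 0.8439

0.84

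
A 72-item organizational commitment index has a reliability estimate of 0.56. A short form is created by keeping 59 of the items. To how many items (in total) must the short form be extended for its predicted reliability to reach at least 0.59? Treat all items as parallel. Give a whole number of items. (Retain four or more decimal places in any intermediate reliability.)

82

First, r for the 59-item form: n = 59/72 = 0.8194, so r_59 = 0.8194·0.56/(1 + (0.8194 − 1)·0.56) = 0.5105
Then solve for n' with r_old = 0.5105, r_target = 0.59: n' = 0.59(1 − 0.5105)/[0.5105(1 − 0.59)] = 1.3798
Items = 1.3798 × 59 ≈ 81.41 → 82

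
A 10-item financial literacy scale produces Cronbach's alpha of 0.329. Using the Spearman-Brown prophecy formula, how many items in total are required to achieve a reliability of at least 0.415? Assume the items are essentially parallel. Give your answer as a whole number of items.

15

Invert Spearman-Brown to solve for n:
n = r_target (1 − r_old) / [ r_old (1 − r_target) ]
n = [0.415 × 0.671] / [0.329 × 0.585]
  = 0.278465 / 0.192465 = 1.4468
So the test needs 1.4468 × 10 ≈ 14.47 items; rounding up, 15.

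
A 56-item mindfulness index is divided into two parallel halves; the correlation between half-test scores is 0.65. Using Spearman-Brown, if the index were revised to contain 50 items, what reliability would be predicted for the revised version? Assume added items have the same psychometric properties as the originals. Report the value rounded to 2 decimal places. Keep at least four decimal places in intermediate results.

Spearman-Brown correction (n = 2): r_full = 2·0.65/(1 + 0.65) = 0.7879
Length factor from 56 to 50 items: n = 50/56 = 0.8929
r_new = n·r_full / (1 + (n − 1)·r_full) = 0.7035 / 0.9156 ≈ 0.7683

0.77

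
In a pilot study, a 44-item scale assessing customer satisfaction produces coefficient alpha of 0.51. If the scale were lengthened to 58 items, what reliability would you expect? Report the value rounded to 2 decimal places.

n = 58/44 = 1.3182
Apply the Spearman-Brown prophecy formula, r' = nr / [1 + (n − 1)r]:
r_new = 1.3182·0.51 / [1 + (1.3182 − 1)·0.51]
     = 0.6723 / 1.1623 = 0.5784

0.58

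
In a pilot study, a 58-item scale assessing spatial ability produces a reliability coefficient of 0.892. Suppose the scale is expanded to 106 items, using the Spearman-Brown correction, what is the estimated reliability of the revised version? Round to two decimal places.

The new length is 106/58 = 1.8276 times the old.
r_new = 1.8276·0.892 / [1 + (1.8276 − 1)·0.892]
     = 1.6302 / 1.7382 = 0.9379

0.94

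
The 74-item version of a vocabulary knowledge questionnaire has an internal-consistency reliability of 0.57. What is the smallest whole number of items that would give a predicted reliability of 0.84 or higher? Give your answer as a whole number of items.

294

n = 0.84 × (1 − 0.57) / [ 0.57 × (1 − 0.84) ]
n = 0.3612 / 0.0912 ≈ 3.9605
Items needed = n × 74 = 3.9605 × 74 ≈ 293.08 → round up to 294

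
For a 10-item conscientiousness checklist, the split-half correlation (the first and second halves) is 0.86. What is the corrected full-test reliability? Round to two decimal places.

0.92

r_full = 2(0.86) / (1 + 0.86)
       = 1.7200 / 1.8600 = 0.9247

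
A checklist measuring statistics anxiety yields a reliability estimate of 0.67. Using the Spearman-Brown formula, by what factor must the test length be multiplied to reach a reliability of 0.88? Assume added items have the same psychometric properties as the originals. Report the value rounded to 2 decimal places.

n = [0.88 × 0.33] / [0.67 × 0.12]
  = 0.2904 / 0.0804 = 3.6119

3.61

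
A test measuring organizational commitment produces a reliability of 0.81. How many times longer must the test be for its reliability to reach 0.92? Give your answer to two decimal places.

2.70

Invert Spearman-Brown to solve for n:
n = r*(1 − r) / [ r (1 − r*) ]
n = 0.92 × (1 − 0.81) / [ 0.81 × (1 − 0.92) ]
n = 0.1748 / 0.0648 ≈ 2.6975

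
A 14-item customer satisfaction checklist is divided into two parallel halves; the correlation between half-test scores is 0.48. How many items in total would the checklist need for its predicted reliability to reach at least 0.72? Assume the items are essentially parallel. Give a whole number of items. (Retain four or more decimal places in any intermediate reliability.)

20

r_full = 2(0.48)/(1 + 0.48) = 0.6486
Solve Spearman-Brown for n: n = 0.72(1 − 0.6486) / [0.6486(1 − 0.72)] = 1.3932
Required items = 1.3932 × 14 = 19.50, so 20 items.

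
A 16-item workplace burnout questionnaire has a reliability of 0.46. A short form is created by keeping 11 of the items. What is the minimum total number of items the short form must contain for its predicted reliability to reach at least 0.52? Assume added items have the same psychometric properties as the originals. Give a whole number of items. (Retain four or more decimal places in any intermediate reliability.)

21

Short-form reliability: n = 11/16 = 0.6875; r_11 = n·r/(1+(n−1)r) ≈ 0.3693
Length factor from the short form to reach 0.52: n' = 0.52(1 − 0.3693) / [0.3693(1 − 0.52)] ≈ 1.8501
Items = 1.8501 × 11 ≈ 20.35 → 21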